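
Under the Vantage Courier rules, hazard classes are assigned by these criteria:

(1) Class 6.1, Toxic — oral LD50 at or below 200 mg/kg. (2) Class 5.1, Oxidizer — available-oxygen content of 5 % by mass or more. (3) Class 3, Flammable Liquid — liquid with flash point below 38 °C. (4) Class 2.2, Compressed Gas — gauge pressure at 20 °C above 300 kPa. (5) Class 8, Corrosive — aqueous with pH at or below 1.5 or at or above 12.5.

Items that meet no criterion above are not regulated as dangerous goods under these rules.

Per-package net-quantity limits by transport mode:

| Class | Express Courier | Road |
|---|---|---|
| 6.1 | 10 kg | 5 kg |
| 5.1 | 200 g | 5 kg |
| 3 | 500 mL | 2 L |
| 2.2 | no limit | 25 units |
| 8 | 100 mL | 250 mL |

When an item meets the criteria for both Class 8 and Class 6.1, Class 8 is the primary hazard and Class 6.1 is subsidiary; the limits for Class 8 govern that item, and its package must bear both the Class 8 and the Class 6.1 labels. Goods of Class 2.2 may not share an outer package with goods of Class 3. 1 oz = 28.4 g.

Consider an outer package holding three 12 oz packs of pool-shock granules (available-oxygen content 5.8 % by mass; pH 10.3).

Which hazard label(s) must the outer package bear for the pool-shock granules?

Available-oxygen content 5.8 % by mass meets the Class 5.1 criterion (Oxidizer), so the pool-shock granules are Class 5.1.
Only the Class 5.1 label is required.

Class 5.1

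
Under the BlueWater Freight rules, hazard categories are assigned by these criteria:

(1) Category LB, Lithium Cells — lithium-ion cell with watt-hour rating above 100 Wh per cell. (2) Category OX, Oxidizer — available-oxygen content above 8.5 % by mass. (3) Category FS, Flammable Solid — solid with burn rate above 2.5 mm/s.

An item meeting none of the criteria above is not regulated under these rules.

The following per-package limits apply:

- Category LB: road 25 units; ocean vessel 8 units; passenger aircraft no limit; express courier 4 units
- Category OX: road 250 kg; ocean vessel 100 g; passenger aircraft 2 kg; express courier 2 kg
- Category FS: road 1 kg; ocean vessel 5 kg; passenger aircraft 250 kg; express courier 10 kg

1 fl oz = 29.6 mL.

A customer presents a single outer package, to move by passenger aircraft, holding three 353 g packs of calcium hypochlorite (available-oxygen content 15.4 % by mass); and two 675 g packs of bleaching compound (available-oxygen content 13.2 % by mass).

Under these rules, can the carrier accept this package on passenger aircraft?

No

The calcium hypochlorite has available-oxygen content 15.4 % by mass, which is > 8.5 % by mass, so it is Category OX (Oxidizer).
Available-oxygen content 13.2 % by mass meets the Category OX criterion (Oxidizer), so the bleaching compound is Category OX.
Total Category OX: (three 353 g packs = 1.059 kg) + (two 675 g packs = 1.35 kg) = 2.409 kg.
2.409 kg > 2 kg (passenger aircraft limit, Category OX) — over the limit.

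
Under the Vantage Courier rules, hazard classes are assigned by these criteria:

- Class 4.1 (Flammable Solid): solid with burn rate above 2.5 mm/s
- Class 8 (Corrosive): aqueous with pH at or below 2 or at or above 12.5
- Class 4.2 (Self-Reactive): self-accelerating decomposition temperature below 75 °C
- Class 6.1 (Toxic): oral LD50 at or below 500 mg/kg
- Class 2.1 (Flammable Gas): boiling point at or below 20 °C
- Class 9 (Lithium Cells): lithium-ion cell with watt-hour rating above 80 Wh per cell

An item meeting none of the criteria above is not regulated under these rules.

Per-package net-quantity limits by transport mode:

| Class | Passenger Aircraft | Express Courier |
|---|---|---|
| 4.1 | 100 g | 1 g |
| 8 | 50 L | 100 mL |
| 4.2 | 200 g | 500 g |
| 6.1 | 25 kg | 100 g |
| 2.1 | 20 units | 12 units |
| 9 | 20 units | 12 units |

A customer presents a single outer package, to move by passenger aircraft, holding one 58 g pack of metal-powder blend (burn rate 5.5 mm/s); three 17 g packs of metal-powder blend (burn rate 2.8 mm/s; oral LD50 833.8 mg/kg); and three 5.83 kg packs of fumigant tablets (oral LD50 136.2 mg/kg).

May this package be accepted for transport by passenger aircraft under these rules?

No

With burn rate 5.5 mm/s (> 2.5 mm/s), the metal-powder blend falls in Class 4.1.
Metal-powder blend: burn rate 2.8 mm/s > 2.5 mm/s → Class 4.1 (Flammable Solid).
The fumigant tablets have oral LD50 136.2 mg/kg, which is ≤ 500 mg/kg, so they are Class 6.1 (Toxic).
Class 4.1 net quantity: 58 g + (three 17 g packs = 51 g) = 109 g.
That exceeds the Class 4.1 passenger aircraft limit of 100 g.
Class 6.1 quantity: three 5.83 kg packs = 17.49 kg.
That is within the Class 6.1 passenger aircraft limit of 25 kg.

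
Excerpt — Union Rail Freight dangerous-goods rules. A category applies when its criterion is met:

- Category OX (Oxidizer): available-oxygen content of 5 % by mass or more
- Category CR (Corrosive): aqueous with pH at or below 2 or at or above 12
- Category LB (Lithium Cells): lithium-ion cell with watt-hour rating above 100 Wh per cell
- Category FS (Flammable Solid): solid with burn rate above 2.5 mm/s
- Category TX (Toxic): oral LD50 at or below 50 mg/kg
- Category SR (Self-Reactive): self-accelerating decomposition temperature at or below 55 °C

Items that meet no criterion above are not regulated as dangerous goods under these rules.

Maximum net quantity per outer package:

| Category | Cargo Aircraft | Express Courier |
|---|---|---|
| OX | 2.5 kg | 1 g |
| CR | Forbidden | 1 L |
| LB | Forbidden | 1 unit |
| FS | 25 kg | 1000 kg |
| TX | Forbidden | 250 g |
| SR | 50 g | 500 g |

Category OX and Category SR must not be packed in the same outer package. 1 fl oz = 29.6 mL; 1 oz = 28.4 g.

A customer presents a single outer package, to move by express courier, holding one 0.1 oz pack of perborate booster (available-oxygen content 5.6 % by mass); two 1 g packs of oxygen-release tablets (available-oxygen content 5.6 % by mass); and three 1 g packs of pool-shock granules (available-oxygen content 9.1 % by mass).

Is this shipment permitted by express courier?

No

The perborate booster has available-oxygen content 5.6 % by mass, which is ≥ 5 % by mass, so it is Category OX (Oxidizer).
Available-oxygen content 5.6 % by mass meets the Category OX criterion (Oxidizer), so the oxygen-release tablets are Category OX.
The pool-shock granules have available-oxygen content 9.1 % by mass, which is ≥ 5 % by mass, so they are Category OX (Oxidizer).
Category OX net quantity: (one 0.1 oz pack = 2.84 g) + (two 1 g packs = 2 g) + (three 1 g packs = 3 g) = 7.84 g.
That exceeds the Category OX express courier limit of 1 g.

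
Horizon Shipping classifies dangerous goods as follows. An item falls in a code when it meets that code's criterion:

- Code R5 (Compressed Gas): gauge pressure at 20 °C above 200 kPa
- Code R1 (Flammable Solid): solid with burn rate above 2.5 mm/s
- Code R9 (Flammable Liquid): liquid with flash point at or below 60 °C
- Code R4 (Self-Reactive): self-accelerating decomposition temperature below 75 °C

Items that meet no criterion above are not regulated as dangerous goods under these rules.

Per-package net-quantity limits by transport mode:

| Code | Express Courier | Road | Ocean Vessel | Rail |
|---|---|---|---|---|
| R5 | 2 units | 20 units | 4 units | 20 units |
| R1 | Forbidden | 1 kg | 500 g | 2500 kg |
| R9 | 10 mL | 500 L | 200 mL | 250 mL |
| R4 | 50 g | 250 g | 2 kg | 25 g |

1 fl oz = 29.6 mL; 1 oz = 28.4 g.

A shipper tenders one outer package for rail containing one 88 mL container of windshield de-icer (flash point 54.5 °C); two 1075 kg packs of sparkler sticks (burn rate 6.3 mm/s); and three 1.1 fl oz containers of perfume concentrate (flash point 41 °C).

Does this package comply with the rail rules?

Windshield de-icer: flash point 54.5 °C ≤ 60 °C → Code R9 (Flammable Liquid).
With burn rate 6.3 mm/s (> 2.5 mm/s), the sparkler sticks fall in Code R1.
Flash point 41 °C meets the Code R9 criterion (Flammable Liquid), so the perfume concentrate is Code R9.
Code R9 net quantity: 88 mL + (three 1.1 fl oz containers = 97.68 mL) = 185.68 mL.
That is within the Code R9 rail limit of 250 mL.
Code R1 quantity: two 1075 kg packs = 2150 kg.
2150 kg is within the rail limit of 2500 kg for Code R1.
Every hazard code is within its rail limit and no segregation rule is violated.

Yes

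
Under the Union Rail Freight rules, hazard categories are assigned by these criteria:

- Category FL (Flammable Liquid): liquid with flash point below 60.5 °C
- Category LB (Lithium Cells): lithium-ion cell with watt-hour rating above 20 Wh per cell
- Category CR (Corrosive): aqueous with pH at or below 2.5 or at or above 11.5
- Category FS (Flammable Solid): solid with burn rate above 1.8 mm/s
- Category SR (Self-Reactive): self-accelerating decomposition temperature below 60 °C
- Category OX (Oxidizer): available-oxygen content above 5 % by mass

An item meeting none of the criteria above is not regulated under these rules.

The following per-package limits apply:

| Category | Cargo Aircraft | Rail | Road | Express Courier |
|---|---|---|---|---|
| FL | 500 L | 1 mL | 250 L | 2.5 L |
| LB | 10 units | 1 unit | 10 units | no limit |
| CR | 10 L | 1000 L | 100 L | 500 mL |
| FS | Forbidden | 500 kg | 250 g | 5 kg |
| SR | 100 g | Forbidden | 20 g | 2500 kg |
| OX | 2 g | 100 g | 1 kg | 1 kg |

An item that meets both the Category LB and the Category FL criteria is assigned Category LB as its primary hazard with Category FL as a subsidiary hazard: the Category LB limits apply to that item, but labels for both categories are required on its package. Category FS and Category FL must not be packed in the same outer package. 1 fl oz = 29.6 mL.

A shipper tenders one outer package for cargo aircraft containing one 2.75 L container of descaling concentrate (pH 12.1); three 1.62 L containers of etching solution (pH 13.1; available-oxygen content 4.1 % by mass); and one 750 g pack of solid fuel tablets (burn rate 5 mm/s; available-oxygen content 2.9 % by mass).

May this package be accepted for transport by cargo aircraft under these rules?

No

pH 12.1 meets the Category CR criterion (Corrosive), so the descaling concentrate is Category CR.
pH 13.1 meets the Category CR criterion (Corrosive), so the etching solution is Category CR.
Burn rate 5 mm/s meets the Category FS criterion (Flammable Solid), so the solid fuel tablets are Category FS.
Category CR net quantity: 2.75 L + (three 1.62 L containers = 4.86 L) = 7.61 L.
That is within the Category CR cargo aircraft limit of 10 L.
Category FS quantity: 750 g.
Category FS is Forbidden by cargo aircraft.
The segregation rule (Category FS with Category FL) does not apply to Category CR with Category FS.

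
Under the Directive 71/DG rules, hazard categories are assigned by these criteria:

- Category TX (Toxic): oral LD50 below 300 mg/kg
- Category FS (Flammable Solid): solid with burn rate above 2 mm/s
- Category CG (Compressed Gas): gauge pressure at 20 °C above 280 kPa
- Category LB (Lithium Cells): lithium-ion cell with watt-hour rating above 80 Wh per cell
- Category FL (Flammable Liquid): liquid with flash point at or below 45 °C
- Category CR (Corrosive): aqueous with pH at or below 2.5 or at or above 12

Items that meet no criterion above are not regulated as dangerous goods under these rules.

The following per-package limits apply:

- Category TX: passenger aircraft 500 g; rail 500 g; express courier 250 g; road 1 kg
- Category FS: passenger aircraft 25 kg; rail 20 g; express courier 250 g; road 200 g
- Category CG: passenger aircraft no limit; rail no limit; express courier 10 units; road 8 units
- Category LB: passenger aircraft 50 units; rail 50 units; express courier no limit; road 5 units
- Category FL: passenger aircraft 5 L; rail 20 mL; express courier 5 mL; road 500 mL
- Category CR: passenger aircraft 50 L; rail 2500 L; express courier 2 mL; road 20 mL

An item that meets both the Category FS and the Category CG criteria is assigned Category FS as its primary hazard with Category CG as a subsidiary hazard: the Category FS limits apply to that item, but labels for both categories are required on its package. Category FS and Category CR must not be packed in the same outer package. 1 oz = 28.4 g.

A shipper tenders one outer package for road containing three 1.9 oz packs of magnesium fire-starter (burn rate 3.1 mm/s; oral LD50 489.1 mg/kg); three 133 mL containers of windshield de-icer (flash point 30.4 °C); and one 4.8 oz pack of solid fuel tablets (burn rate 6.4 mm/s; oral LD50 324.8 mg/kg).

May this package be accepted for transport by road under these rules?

Magnesium fire-starter: burn rate 3.1 mm/s > 2 mm/s → Category FS (Flammable Solid).
Windshield de-icer: flash point 30.4 °C ≤ 45 °C → Category FL (Flammable Liquid).
With burn rate 6.4 mm/s (> 2 mm/s), the solid fuel tablets fall in Category FS.
Total Category FS: (three 1.9 oz packs = 161.88 g) + (one 4.8 oz pack = 136.32 g) = 298.2 g.
298.2 g exceeds the road limit of 200 g for Category FS.
Category FL quantity: three 133 mL containers = 399 mL.
399 mL is within the road limit of 500 mL for Category FL.
The segregation rule (Category FS with Category CR) does not apply to Category FS with Category FL.

No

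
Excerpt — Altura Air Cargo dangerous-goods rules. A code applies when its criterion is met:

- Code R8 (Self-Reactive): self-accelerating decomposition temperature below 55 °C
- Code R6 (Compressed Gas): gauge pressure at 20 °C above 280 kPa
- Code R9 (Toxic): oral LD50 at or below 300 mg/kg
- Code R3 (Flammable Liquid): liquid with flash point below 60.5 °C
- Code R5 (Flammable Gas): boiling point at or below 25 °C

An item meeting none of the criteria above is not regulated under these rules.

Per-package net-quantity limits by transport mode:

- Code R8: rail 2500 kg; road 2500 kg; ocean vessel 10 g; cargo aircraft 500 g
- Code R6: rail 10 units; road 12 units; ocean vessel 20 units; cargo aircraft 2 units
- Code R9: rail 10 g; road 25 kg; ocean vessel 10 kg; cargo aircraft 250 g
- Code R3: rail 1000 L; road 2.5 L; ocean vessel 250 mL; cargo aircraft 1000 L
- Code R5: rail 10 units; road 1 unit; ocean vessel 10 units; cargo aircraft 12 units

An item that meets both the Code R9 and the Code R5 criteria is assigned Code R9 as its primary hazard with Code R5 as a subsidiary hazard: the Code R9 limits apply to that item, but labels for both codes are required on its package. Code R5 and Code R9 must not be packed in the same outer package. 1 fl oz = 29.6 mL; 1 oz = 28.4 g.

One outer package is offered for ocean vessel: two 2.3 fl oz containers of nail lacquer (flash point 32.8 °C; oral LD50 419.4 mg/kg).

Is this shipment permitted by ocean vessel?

Yes

The nail lacquer has flash point 32.8 °C, which is < 60.5 °C, so it is Code R3 (Flammable Liquid).
Code R3 quantity: two 2.3 fl oz containers = 136.16 mL.
136.16 mL is within the ocean vessel limit of 250 mL for Code R3.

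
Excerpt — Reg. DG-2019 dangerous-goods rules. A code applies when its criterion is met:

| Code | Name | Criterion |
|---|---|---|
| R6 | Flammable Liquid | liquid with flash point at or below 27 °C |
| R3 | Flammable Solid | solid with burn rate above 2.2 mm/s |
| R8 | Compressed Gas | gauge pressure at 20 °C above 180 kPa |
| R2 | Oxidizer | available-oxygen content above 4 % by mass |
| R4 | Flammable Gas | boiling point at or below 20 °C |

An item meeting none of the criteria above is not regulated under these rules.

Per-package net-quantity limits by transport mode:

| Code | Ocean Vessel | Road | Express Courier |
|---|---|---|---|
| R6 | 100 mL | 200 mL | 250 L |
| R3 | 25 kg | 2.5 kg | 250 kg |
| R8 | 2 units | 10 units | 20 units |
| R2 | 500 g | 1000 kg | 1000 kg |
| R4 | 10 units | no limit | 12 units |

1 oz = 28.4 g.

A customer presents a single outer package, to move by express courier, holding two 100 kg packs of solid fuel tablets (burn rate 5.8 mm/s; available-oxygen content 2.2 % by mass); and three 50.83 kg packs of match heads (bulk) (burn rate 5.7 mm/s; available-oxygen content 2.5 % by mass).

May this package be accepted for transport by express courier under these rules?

Solid fuel tablets: burn rate 5.8 mm/s > 2.2 mm/s → Code R3 (Flammable Solid).
Burn rate 5.7 mm/s meets the Code R3 criterion (Flammable Solid), so the match heads (bulk) are Code R3.
Total Code R3: (two 100 kg packs = 200 kg) + (three 50.83 kg packs = 152.49 kg) = 352.49 kg.
That exceeds the Code R3 express courier limit of 250 kg.

No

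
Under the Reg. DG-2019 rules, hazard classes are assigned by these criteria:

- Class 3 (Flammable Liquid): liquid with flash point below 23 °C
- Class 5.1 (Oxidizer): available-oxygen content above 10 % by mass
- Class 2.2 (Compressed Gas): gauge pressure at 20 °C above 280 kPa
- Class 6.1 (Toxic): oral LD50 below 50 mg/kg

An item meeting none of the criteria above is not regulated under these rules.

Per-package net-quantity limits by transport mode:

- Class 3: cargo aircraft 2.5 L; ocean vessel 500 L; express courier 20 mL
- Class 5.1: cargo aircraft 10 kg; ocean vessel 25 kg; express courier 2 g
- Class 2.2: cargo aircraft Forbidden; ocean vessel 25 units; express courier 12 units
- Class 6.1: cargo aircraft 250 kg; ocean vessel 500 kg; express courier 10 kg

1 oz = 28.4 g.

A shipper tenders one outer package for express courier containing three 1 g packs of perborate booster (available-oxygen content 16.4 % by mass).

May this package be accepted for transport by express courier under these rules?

With available-oxygen content 16.4 % by mass (> 10 % by mass), the perborate booster falls in Class 5.1.
Class 5.1 quantity: three 1 g packs = 3 g.
That exceeds the Class 5.1 express courier limit of 2 g.

No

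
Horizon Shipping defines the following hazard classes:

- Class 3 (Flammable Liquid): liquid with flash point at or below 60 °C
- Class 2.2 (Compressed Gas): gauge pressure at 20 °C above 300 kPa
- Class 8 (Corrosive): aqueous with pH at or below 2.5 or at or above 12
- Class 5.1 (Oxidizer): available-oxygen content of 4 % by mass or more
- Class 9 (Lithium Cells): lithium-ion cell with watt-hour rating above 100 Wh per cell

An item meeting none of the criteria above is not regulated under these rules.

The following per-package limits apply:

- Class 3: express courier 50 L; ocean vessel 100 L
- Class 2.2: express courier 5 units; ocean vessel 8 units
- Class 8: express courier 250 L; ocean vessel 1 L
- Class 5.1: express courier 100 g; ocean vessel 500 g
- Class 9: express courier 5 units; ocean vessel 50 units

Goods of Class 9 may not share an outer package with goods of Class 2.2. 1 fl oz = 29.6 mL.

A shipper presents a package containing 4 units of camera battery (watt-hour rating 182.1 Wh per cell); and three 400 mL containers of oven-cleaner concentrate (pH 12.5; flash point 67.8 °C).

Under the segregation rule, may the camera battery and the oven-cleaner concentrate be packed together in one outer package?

With watt-hour rating 182.1 Wh per cell (> 100 Wh per cell), the camera battery falls in Class 9.
pH 12.5 meets the Class 8 criterion (Corrosive), so the oven-cleaner concentrate is Class 8.
No segregation rule bars Class 9 with Class 8.

Yes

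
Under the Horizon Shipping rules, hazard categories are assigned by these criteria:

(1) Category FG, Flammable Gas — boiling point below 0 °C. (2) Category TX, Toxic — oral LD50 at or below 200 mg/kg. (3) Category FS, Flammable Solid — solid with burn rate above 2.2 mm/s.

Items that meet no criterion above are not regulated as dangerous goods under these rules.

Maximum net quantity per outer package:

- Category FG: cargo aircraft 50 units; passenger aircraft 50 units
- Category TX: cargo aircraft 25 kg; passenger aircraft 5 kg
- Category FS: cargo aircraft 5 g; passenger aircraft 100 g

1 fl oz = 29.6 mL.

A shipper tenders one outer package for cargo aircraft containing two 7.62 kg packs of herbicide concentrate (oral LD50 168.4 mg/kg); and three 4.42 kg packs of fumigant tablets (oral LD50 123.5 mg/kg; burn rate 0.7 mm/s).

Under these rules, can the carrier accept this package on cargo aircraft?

No

Herbicide concentrate: oral LD50 168.4 mg/kg ≤ 200 mg/kg → Category TX (Toxic).
Oral LD50 123.5 mg/kg meets the Category TX criterion (Toxic), so the fumigant tablets are Category TX.
Category TX net quantity: (two 7.62 kg packs = 15.24 kg) + (three 4.42 kg packs = 13.26 kg) = 28.5 kg.
That exceeds the Category TX cargo aircraft limit of 25 kg.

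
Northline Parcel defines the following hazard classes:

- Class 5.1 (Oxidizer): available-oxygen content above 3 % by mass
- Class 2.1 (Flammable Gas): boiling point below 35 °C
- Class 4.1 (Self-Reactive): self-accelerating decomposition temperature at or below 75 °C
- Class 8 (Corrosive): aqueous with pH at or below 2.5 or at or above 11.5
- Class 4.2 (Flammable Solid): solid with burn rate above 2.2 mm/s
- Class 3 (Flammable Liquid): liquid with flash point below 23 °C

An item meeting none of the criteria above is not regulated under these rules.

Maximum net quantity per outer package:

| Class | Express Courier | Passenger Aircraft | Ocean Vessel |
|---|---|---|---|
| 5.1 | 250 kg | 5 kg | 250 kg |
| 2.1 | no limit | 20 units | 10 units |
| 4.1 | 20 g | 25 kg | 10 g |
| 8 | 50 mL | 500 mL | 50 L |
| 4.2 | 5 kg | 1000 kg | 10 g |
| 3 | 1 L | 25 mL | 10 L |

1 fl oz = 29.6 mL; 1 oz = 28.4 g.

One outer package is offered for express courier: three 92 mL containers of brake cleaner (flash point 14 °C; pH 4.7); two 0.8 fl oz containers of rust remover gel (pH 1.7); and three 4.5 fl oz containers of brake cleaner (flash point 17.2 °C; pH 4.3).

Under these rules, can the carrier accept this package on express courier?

Brake cleaner: flash point 14 °C < 23 °C → Class 3 (Flammable Liquid).
Rust remover gel: pH 1.7 ≤ 2.5 → Class 8 (Corrosive).
Flash point 17.2 °C meets the Class 3 criterion (Flammable Liquid), so the brake cleaner is Class 3.
Class 3 net quantity: (three 92 mL containers = 276 mL) + (three 4.5 fl oz containers = 399.6 mL) = 675.6 mL.
675.6 mL ≤ 1 L (express courier limit, Class 3) — within limit.
Class 8 quantity: two 0.8 fl oz containers = 47.36 mL.
47.36 mL is within the express courier limit of 50 mL for Class 8.
Every hazard class is within its express courier limit and no segregation rule is violated.

Yes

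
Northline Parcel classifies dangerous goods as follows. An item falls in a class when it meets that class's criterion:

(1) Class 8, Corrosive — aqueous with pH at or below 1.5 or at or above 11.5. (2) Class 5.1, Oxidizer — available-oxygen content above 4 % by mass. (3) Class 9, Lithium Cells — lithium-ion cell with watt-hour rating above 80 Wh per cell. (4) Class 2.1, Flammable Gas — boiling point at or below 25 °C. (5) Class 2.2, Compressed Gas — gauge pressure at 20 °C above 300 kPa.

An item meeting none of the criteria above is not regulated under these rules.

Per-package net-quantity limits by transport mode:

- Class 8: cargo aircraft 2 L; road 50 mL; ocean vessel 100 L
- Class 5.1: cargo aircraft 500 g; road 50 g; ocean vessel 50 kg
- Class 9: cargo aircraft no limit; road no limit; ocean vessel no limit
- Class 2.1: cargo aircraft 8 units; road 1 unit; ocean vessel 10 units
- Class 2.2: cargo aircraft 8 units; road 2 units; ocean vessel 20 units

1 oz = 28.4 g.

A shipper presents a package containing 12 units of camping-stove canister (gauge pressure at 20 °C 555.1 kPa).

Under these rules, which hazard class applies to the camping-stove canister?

Class 2.2

With gauge pressure at 20 °C 555.1 kPa (> 300 kPa), the camping-stove canister falls in Class 2.2.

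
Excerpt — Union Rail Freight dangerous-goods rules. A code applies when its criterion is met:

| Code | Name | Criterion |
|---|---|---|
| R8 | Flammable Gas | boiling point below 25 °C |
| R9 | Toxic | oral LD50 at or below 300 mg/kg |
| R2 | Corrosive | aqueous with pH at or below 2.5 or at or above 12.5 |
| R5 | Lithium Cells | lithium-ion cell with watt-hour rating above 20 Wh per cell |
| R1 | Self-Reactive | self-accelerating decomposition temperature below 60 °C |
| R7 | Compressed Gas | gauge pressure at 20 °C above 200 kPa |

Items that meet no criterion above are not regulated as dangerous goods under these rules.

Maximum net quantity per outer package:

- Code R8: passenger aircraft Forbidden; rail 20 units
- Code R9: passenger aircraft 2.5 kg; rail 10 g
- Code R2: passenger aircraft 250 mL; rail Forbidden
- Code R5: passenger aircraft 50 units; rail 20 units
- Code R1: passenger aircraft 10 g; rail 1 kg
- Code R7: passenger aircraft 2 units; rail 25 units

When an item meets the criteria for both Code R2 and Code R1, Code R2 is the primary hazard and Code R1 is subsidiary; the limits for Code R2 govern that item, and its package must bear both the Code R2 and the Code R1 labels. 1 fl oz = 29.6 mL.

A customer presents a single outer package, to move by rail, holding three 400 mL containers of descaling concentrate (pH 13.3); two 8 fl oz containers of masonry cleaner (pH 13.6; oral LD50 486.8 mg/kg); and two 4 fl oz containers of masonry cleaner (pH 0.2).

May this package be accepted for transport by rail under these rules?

Descaling concentrate: pH 13.3 ≥ 12.5 → Code R2 (Corrosive).
With pH 13.6 (≥ 12.5), the masonry cleaner falls in Code R2.
Masonry cleaner: pH 0.2 ≤ 2.5 → Code R2 (Corrosive).
Total Code R2: (three 400 mL containers = 1.2 L) + (two 8 fl oz containers = 473.6 mL) + (two 4 fl oz containers = 236.8 mL) = 1910.4 mL.
By rail, Code R2 is Forbidden regardless of quantity.

No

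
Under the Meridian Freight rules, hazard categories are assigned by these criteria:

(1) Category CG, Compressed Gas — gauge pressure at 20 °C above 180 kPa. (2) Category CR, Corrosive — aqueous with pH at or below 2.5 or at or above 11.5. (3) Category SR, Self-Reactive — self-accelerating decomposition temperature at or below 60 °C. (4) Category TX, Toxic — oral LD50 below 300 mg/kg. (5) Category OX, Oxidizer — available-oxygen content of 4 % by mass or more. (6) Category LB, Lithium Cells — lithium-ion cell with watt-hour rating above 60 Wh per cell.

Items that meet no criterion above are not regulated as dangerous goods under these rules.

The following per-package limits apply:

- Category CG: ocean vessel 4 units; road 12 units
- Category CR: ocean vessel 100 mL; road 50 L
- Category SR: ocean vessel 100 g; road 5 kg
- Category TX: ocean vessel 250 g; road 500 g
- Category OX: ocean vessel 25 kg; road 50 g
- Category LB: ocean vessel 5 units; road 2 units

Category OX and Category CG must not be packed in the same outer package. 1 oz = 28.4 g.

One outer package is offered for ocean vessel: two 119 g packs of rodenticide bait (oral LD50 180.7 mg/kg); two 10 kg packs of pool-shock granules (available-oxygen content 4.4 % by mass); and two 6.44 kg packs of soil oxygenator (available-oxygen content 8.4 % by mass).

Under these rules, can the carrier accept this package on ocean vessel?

Oral LD50 180.7 mg/kg meets the Category TX criterion (Toxic), so the rodenticide bait is Category TX.
Available-oxygen content 4.4 % by mass meets the Category OX criterion (Oxidizer), so the pool-shock granules are Category OX.
With available-oxygen content 8.4 % by mass (≥ 4 % by mass), the soil oxygenator falls in Category OX.
Category TX quantity: two 119 g packs = 238 g.
238 g ≤ 250 g (ocean vessel limit, Category TX) — within limit.
Category OX net quantity: (two 10 kg packs = 20 kg) + (two 6.44 kg packs = 12.88 kg) = 32.88 kg.
That exceeds the Category OX ocean vessel limit of 25 kg.
The segregation rule (Category OX with Category CG) does not apply to Category TX with Category OX.

No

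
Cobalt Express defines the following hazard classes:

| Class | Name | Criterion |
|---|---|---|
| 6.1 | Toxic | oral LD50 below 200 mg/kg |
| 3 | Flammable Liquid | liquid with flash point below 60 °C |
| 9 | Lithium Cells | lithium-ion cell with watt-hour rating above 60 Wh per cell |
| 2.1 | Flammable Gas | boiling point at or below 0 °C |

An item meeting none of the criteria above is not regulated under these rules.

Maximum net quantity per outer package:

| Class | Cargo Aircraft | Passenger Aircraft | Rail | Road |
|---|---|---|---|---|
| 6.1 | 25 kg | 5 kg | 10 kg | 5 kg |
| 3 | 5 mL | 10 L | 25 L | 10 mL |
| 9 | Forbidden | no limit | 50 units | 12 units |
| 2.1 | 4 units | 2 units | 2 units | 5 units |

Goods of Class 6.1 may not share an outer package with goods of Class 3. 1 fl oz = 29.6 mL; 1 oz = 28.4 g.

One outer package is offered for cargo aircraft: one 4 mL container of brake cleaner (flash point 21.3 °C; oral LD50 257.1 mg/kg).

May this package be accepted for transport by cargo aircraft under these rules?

Flash point 21.3 °C meets the Class 3 criterion (Flammable Liquid), so the brake cleaner is Class 3.
Class 3 quantity: 4 mL.
4 mL is within the cargo aircraft limit of 5 mL for Class 3.

Yes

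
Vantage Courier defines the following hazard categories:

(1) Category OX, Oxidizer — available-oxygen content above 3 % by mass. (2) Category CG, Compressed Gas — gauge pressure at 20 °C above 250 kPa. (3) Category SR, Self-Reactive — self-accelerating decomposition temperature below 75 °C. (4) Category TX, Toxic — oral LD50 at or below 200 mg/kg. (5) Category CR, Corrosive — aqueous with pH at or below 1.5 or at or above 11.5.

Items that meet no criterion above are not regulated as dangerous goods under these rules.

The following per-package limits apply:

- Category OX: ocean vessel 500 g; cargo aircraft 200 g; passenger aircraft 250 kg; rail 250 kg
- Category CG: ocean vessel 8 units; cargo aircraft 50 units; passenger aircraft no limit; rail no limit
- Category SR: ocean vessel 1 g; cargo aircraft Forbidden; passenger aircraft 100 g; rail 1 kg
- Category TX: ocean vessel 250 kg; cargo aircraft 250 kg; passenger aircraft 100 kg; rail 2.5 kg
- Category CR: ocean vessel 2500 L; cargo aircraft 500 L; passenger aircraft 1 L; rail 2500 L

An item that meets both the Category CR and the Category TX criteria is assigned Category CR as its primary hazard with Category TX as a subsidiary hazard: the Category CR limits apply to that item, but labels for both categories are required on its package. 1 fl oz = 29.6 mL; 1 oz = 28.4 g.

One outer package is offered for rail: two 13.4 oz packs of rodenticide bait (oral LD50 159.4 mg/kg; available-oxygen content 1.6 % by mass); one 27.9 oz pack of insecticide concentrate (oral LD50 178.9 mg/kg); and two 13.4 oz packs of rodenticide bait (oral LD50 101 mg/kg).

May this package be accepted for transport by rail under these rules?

Yes

The rodenticide bait has oral LD50 159.4 mg/kg, which is ≤ 200 mg/kg, so it is Category TX (Toxic).
Oral LD50 178.9 mg/kg meets the Category TX criterion (Toxic), so the insecticide concentrate is Category TX.
The rodenticide bait has oral LD50 101 mg/kg, which is ≤ 200 mg/kg, so it is Category TX (Toxic).
Category TX net quantity: (two 13.4 oz packs = 761.12 g) + (one 27.9 oz pack = 792.36 g) + (two 13.4 oz packs = 761.12 g) = 2314.6 g.
2314.6 g is within the rail limit of 2.5 kg for Category TX.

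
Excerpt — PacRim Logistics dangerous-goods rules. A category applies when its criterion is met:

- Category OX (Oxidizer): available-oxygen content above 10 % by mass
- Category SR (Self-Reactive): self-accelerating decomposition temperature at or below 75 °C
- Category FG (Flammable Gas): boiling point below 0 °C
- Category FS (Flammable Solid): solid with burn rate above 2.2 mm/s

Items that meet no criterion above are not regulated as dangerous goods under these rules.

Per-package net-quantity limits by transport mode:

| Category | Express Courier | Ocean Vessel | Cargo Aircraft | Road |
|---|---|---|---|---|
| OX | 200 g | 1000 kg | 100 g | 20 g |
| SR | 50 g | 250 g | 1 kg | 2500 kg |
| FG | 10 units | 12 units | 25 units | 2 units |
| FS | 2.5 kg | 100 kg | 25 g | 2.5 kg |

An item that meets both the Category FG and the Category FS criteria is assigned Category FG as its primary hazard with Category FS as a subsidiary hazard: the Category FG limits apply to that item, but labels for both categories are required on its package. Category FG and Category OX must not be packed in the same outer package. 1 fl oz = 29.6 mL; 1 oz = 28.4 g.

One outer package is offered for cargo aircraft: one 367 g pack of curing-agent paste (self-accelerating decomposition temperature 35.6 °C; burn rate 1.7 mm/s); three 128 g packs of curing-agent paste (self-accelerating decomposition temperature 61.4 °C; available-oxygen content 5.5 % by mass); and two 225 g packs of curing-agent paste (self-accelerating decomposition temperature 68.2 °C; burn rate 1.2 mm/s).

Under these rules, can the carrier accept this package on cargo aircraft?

No

Curing-agent paste: self-accelerating decomposition temperature 35.6 °C ≤ 75 °C → Category SR (Self-Reactive).
Curing-agent paste: self-accelerating decomposition temperature 61.4 °C ≤ 75 °C → Category SR (Self-Reactive).
Curing-agent paste: self-accelerating decomposition temperature 68.2 °C ≤ 75 °C → Category SR (Self-Reactive).
Category SR net quantity: 367 g + (three 128 g packs = 384 g) + (two 225 g packs = 450 g) = 1.201 kg.
That exceeds the Category SR cargo aircraft limit of 1 kg.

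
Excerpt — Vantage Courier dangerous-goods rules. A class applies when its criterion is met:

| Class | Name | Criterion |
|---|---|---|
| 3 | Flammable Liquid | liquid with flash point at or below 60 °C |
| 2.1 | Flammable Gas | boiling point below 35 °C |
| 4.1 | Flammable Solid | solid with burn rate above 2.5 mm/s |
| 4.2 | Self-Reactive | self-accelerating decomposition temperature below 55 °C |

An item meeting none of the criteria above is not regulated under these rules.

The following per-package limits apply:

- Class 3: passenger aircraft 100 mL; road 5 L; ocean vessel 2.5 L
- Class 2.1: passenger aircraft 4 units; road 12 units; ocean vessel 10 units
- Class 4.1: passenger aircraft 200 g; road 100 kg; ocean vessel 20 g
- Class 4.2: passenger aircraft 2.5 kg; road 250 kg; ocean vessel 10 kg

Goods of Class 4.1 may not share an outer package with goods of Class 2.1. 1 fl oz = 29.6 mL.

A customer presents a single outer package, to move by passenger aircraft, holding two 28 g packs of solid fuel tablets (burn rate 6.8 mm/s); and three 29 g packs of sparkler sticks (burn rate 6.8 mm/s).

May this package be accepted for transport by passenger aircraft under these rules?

Yes

The solid fuel tablets have burn rate 6.8 mm/s, which is > 2.5 mm/s, so they are Class 4.1 (Flammable Solid).
The sparkler sticks have burn rate 6.8 mm/s, which is > 2.5 mm/s, so they are Class 4.1 (Flammable Solid).
Class 4.1 net quantity: (two 28 g packs = 56 g) + (three 29 g packs = 87 g) = 143 g.
143 g ≤ 200 g (passenger aircraft limit, Class 4.1) — within limit.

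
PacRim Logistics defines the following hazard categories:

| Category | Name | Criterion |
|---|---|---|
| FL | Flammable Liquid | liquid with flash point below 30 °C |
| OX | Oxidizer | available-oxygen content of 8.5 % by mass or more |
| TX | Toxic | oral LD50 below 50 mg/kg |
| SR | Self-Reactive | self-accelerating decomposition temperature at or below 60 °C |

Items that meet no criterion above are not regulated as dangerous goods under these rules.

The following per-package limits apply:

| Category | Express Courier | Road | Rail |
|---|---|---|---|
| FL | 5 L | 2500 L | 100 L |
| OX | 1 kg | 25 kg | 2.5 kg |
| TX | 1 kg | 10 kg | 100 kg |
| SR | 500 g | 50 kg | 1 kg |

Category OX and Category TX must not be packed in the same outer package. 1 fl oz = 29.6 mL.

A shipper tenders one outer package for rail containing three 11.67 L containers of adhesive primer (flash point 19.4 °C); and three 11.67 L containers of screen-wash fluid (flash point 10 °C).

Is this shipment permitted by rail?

The adhesive primer has flash point 19.4 °C, which is < 30 °C, so it is Category FL (Flammable Liquid).
Screen-wash fluid: flash point 10 °C < 30 °C → Category FL (Flammable Liquid).
Total Category FL: (three 11.67 L containers = 35.01 L) + (three 11.67 L containers = 35.01 L) = 70.02 L.
70.02 L ≤ 100 L (rail limit, Category FL) — within limit.

Yes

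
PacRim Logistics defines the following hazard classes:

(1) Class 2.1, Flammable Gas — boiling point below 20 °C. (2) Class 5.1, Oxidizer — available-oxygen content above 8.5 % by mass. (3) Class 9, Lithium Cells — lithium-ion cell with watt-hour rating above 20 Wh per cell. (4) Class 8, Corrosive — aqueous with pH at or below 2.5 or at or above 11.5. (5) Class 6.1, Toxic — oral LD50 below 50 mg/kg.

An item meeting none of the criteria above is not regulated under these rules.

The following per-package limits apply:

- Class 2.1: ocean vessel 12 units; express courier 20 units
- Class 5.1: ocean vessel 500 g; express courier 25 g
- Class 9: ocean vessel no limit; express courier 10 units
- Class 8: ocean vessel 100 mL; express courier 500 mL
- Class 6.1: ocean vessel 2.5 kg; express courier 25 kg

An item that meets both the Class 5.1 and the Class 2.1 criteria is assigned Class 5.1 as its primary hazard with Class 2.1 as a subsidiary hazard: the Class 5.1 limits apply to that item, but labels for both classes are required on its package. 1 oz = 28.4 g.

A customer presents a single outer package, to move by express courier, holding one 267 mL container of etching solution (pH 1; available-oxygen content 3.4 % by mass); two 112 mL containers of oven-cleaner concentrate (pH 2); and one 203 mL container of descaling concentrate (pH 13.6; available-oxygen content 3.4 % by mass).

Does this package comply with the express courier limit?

No

pH 1 meets the Class 8 criterion (Corrosive), so the etching solution is Class 8.
pH 2 meets the Class 8 criterion (Corrosive), so the oven-cleaner concentrate is Class 8.
Descaling concentrate: pH 13.6 ≥ 11.5 → Class 8 (Corrosive).
Total Class 8: 267 mL + (two 112 mL containers = 224 mL) + 203 mL = 694 mL.
694 mL > 500 mL (express courier limit, Class 8) — over the limit.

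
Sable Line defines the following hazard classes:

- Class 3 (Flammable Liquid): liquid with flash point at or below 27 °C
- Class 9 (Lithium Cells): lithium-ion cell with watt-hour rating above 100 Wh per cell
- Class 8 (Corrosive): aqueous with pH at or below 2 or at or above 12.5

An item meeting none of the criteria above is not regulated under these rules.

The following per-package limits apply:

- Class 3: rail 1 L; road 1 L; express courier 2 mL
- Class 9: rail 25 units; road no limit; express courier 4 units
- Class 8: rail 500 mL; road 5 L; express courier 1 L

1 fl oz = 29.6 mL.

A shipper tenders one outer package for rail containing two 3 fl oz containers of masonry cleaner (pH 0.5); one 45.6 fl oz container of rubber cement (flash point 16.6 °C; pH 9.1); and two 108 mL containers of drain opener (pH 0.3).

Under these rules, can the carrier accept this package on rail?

No

With pH 0.5 (≤ 2), the masonry cleaner falls in Class 8.
Rubber cement: flash point 16.6 °C ≤ 27 °C → Class 3 (Flammable Liquid).
The drain opener has pH 0.3, which is ≤ 2, so it is Class 8 (Corrosive).
Total Class 8: (two 3 fl oz containers = 177.6 mL) + (two 108 mL containers = 216 mL) = 393.6 mL.
That is within the Class 8 rail limit of 500 mL.
Class 3 quantity: one 45.6 fl oz container = 1349.76 mL.
That exceeds the Class 3 rail limit of 1 L.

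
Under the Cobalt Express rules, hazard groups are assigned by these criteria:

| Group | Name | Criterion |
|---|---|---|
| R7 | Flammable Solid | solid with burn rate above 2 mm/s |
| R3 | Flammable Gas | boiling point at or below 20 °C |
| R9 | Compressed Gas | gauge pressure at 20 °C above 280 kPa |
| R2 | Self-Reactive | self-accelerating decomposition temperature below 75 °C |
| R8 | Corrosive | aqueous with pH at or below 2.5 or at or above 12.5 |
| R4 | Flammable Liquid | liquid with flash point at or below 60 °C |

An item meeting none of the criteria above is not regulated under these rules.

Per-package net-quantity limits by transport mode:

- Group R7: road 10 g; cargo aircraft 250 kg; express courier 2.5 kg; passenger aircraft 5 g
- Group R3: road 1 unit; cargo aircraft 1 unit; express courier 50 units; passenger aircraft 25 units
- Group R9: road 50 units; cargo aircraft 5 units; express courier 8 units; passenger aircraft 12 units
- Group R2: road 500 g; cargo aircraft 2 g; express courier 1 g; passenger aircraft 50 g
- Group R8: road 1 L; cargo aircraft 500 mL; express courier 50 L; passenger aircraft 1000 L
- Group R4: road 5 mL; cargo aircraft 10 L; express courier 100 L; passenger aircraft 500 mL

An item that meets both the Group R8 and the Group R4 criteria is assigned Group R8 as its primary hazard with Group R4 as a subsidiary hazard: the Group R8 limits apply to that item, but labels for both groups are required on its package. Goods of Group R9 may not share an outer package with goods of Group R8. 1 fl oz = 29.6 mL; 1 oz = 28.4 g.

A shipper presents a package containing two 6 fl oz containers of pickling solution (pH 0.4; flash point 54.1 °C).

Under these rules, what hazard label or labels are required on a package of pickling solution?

Pickling solution: pH 0.4 ≤ 2.5 → Group R8 (Corrosive).
Flash point 54.1 °C meets the Group R4 criterion (Flammable Liquid), so the pickling solution is Group R4.
By the precedence rule Group R8 is primary and Group R4 is subsidiary, and that rule requires both labels on the package.

Group R4 and R8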